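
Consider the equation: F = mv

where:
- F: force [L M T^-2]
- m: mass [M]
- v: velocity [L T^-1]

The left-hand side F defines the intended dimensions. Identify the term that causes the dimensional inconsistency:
The right-hand side term mv

F has dimensions [L M T^-2], but mv has dimensions [L M T^-1], so the term mv is dimensionally wrong for F.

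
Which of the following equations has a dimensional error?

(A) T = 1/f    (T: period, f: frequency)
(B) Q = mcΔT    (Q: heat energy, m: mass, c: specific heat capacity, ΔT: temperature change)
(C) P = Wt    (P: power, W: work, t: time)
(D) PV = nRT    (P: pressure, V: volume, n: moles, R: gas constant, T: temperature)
(C) P = Wt

The equation (C) P = Wt is dimensionally incorrect.

LHS (P): [L^2 M T^-3]
RHS (Wt): [L^2 M T^-1] ✗

The dimensions do not match. The other three equations balance.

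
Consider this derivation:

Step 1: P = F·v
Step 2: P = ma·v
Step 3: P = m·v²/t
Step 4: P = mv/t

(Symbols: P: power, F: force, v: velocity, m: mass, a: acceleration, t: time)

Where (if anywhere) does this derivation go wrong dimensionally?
Step 4

Step 1: P = F·v → LHS [L^2 M T^-3], RHS [L^2 M T^-3] ✓
Step 2: P = ma·v → LHS [L^2 M T^-3], RHS [L^2 M T^-3] ✓
Step 3: P = m·v²/t → LHS [L^2 M T^-3], RHS [L^2 M T^-3] ✓
Step 4: P = mv/t → LHS [L^2 M T^-3], RHS [L M T^-2] ✗

The first dimensional inconsistency appears in step 4: P = mv/t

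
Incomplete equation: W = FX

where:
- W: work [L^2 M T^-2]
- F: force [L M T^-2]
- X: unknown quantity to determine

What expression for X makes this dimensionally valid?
X = d (distance), dimensions [L]

W has dimensions [L^2 M T^-2]; the rest of the RHS (F) has dimensions [L M T^-2].
So X must have dimensions [L] — X = d (distance).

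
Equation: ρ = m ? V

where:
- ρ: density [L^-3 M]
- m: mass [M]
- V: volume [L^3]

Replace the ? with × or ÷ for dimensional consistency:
division (÷): ρ = m ÷ V

ρ [L^-3 M]; m [M]; V [L^3].
m × V → [L^3 M] ✗
m ÷ V → [L^-3 M] ✓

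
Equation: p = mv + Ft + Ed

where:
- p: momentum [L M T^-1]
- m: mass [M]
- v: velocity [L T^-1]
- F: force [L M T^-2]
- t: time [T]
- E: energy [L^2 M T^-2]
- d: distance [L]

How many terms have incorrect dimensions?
1

LHS p: [L M T^-1]
- mv: [L M T^-1] ✓
- Ft: [L M T^-1] ✓
- Ed: [L^3 M T^-2] ✗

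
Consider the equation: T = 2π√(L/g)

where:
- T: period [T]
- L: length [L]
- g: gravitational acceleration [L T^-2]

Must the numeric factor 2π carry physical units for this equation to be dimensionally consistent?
No

T has dimensions [T] and √(L/g) already has dimensions [T], so the equation balances without 2π contributing any dimensions. 2π is a pure (dimensionless) number; changing or removing it would not affect dimensional consistency.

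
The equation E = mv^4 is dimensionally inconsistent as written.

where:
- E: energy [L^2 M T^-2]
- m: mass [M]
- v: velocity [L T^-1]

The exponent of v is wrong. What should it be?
The exponent of v should be 2: E = mv^2

The LHS E has dimensions [L^2 M T^-2]; v has dimensions [L T^-1].
As written, the RHS mv^4 (exponent 4 on v) has dimensions [L^4 M T^-4], which does not match.
With exponent 2, the RHS mv^2 has dimensions [L^2 M T^-2], matching the LHS.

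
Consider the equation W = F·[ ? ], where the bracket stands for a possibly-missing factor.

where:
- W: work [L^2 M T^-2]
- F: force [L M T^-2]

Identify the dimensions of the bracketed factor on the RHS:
[L] — length (e.g. a distance d)

W has dimensions [L^2 M T^-2]; F has dimensions [L M T^-2].
The bracketed factor must supply [L^2 M T^-2] / [L M T^-2] = [L].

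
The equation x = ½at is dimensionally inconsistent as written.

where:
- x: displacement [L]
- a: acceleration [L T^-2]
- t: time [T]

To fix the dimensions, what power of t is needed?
The exponent of t should be 2: x = ½at^2

The LHS x has dimensions [L]; t has dimensions [T].
As written, the RHS ½at (exponent 1 on t) has dimensions [L T^-1], which does not match.
With exponent 2, the RHS ½at^2 has dimensions [L], matching the LHS.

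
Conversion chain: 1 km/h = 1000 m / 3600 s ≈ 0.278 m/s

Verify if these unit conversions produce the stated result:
The chain is correct (no errors).

Correct: 1 km = 1000 m, 1 h = 3600 s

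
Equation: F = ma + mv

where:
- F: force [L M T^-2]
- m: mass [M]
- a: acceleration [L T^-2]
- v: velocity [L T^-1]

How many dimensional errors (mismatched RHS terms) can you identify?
1

LHS F: [L M T^-2]
- ma: [L M T^-2] ✓
- mv: [L M T^-1] ✗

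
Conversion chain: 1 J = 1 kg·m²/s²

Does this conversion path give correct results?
The chain is correct (no errors).

Correct: Joule is defined as kg·m²/s²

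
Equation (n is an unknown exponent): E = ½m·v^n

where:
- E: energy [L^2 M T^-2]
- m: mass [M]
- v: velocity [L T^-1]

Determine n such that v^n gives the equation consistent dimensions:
n = 2

E has dimensions [L^2 M T^-2]; v has dimensions [L T^-1].
The rest of the RHS has dimensions [M], so v^n must supply [L^2 T^-2].
With n = 2: ½m·v^2 has dimensions [L^2 M T^-2], matching the LHS ✓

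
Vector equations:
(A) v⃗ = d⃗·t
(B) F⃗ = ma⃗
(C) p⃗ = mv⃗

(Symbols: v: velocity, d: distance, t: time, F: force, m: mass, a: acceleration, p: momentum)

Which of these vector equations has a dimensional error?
(A) v⃗ = d⃗·t

(A) v⃗ = d⃗·t: LHS [L T^-1], RHS [L T] ✗ — velocity is displacement per time; should be d⃗/t
(B) F⃗ = ma⃗: LHS [L M T^-2], RHS [L M T^-2] ✓ — Force and acceleration are vectors, mass is a scalar
(C) p⃗ = mv⃗: LHS [L M T^-1], RHS [L M T^-1] ✓ — mass (scalar) times velocity (vector)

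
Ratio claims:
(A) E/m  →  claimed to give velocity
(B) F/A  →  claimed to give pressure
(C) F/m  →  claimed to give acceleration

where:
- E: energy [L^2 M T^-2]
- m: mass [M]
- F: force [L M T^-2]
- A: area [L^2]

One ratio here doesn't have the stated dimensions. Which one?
(A) E/m does not give velocity

(A) E/m: [L^2 T^-2] ≠ velocity [L T^-1] ✗
(B) F/A: [L^-1 M T^-2] = pressure [L^-1 M T^-2] ✓
(C) F/m: [L T^-2] = acceleration [L T^-2] ✓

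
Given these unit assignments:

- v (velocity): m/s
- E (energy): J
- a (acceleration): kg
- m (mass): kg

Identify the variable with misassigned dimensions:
a

The variable a (acceleration) should have units m/s², not kg.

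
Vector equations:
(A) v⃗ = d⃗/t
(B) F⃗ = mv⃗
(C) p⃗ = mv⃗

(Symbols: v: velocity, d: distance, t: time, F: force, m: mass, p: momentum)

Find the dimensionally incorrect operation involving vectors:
(B) F⃗ = mv⃗

(A) v⃗ = d⃗/t: LHS [L T^-1], RHS [L T^-1] ✓ — displacement (vector) divided by time (scalar)
(B) F⃗ = mv⃗: LHS [L M T^-2], RHS [L M T^-1] ✗ — mass times velocity is momentum, not force; should be ma⃗
(C) p⃗ = mv⃗: LHS [L M T^-1], RHS [L M T^-1] ✓ — mass (scalar) times velocity (vector)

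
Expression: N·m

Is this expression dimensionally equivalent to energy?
Yes

The expression N·m has dimensions [L^2 M T^-2], which is exactly energy [L^2 M T^-2].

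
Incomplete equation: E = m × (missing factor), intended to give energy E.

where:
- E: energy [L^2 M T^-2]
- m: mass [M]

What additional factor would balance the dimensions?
v² (velocity squared), dimensions [L^2 T^-2]

E has dimensions [L^2 M T^-2] and m has dimensions [M].
The missing factor must have dimensions [L^2 M T^-2] / [M] = [L^2 T^-2], i.e. velocity squared (v²).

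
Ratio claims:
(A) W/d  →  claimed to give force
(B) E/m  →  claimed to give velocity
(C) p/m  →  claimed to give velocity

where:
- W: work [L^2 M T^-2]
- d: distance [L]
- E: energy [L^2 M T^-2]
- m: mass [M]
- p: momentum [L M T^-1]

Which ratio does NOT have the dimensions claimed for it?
(B) E/m does not give velocity

(A) W/d: [L M T^-2] = force [L M T^-2] ✓
(B) E/m: [L^2 T^-2] ≠ velocity [L T^-1] ✗
(C) p/m: [L T^-1] = velocity [L T^-1] ✓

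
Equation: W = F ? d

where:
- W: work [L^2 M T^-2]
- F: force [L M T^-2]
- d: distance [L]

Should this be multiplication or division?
multiplication (×): W = F × d

W [L^2 M T^-2]; F [L M T^-2]; d [L].
F × d → [L^2 M T^-2] ✓
F ÷ d → [M T^-2] ✗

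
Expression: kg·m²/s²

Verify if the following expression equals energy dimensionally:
Yes

The expression kg·m²/s² has dimensions [L^2 M T^-2], which is exactly energy [L^2 M T^-2].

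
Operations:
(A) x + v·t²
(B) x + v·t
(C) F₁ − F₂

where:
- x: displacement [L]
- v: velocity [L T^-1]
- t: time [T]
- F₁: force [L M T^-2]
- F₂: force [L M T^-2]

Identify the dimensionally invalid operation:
(A) x + v·t²

(A) x + v·t²: x [L] and v·t² [L T] — different dimensions cannot be added/subtracted ✗
(B) x + v·t: x [L] and v·t [L] — same dimensions ✓
(C) F₁ − F₂: F₁ [L M T^-2] and F₂ [L M T^-2] — same dimensions ✓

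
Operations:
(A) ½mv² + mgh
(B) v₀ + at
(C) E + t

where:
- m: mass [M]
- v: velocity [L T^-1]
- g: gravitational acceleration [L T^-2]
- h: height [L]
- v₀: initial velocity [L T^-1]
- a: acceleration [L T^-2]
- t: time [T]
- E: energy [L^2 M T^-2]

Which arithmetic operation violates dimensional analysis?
(C) E + t

(A) ½mv² + mgh: ½mv² [L^2 M T^-2] and mgh [L^2 M T^-2] — same dimensions ✓
(B) v₀ + at: v₀ [L T^-1] and at [L T^-1] — same dimensions ✓
(C) E + t: E [L^2 M T^-2] and t [T] — different dimensions cannot be added/subtracted ✗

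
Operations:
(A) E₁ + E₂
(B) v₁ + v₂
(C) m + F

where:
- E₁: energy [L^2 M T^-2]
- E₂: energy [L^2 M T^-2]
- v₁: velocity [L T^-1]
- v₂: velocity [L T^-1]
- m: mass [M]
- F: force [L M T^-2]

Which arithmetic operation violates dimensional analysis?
(C) m + F

(A) E₁ + E₂: E₁ [L^2 M T^-2] and E₂ [L^2 M T^-2] — same dimensions ✓
(B) v₁ + v₂: v₁ [L T^-1] and v₂ [L T^-1] — same dimensions ✓
(C) m + F: m [M] and F [L M T^-2] — different dimensions cannot be added/subtracted ✗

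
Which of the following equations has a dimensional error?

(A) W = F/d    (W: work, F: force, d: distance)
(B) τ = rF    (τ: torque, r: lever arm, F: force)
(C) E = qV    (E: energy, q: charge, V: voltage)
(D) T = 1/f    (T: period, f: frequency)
(A) W = F/d

The equation (A) W = F/d is dimensionally incorrect.

LHS (W): [L^2 M T^-2]
RHS (F/d): [M T^-2] ✗

The dimensions do not match. The other three equations balance.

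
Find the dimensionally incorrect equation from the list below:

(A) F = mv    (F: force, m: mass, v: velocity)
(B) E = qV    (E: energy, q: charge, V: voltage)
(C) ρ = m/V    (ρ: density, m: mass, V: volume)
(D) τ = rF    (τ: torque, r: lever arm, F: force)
(A) F = mv

The equation (A) F = mv is dimensionally incorrect.

LHS (F): [L M T^-2]
RHS (mv): [L M T^-1] ✗

The dimensions do not match. The other three equations balance.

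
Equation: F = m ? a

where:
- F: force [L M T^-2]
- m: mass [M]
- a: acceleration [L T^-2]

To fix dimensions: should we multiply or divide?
multiplication (×): F = m × a

F [L M T^-2]; m [M]; a [L T^-2].
m × a → [L M T^-2] ✓
m ÷ a → [L^-1 M T^2] ✗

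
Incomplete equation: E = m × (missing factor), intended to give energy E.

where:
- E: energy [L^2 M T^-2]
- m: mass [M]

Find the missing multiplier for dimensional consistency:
v² (velocity squared), dimensions [L^2 T^-2]

E has dimensions [L^2 M T^-2] and m has dimensions [M].
The missing factor must have dimensions [L^2 M T^-2] / [M] = [L^2 T^-2], i.e. velocity squared (v²).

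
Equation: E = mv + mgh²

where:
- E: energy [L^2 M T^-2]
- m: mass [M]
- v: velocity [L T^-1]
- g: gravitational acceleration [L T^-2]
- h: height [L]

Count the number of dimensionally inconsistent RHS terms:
2

LHS E: [L^2 M T^-2]
- mv: [L M T^-1] ✗
- mgh²: [L^3 M T^-2] ✗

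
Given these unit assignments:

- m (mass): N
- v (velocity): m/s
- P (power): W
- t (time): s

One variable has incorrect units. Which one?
m

The variable m (mass) should have units kg, not N.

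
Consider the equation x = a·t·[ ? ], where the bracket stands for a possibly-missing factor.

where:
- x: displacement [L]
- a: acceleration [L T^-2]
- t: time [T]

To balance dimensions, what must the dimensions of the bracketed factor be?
[T] — time (e.g. t)

x has dimensions [L]; a·t has dimensions [L T^-1].
The bracketed factor must supply [L] / [L T^-1] = [T].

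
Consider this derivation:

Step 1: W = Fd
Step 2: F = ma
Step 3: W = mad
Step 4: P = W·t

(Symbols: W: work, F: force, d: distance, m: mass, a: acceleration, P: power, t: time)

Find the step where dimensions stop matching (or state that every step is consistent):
Step 4

Step 1: W = Fd → LHS [L^2 M T^-2], RHS [L^2 M T^-2] ✓
Step 2: F = ma → LHS [L M T^-2], RHS [L M T^-2] ✓
Step 3: W = mad → LHS [L^2 M T^-2], RHS [L^2 M T^-2] ✓
Step 4: P = W·t → LHS [L^2 M T^-3], RHS [L^2 M T^-1] ✗

The first dimensional inconsistency appears in step 4: P = W·t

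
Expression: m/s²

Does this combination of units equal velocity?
No

The expression m/s² has dimensions [L T^-2], but velocity has dimensions [L T^-1].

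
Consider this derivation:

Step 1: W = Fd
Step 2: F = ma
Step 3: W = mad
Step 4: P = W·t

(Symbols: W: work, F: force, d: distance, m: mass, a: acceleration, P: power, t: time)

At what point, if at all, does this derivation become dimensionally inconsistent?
Step 4

Step 1: W = Fd → LHS [L^2 M T^-2], RHS [L^2 M T^-2] ✓
Step 2: F = ma → LHS [L M T^-2], RHS [L M T^-2] ✓
Step 3: W = mad → LHS [L^2 M T^-2], RHS [L^2 M T^-2] ✓
Step 4: P = W·t → LHS [L^2 M T^-3], RHS [L^2 M T^-1] ✗

The first dimensional inconsistency appears in step 4: P = W·t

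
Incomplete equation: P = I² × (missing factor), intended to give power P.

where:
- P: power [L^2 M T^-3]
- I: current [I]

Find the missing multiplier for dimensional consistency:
R (resistance), dimensions [I^-2 L^2 M T^-3]

P has dimensions [L^2 M T^-3] and I² has dimensions [I^2].
The missing factor must have dimensions [L^2 M T^-3] / [I^2] = [I^-2 L^2 M T^-3], i.e. resistance (R).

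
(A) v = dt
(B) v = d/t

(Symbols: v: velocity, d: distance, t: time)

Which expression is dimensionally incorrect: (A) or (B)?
(A)

(A) v = dt: LHS [L T^-1], RHS [L T] ✗
(B) v = d/t: LHS [L T^-1], RHS [L T^-1] ✓

Expression (A) v = dt is dimensionally incorrect.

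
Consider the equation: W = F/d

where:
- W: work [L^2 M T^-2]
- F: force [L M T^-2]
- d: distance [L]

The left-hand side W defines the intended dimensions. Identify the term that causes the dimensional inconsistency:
The right-hand side term F/d

W has dimensions [L^2 M T^-2], but F/d has dimensions [M T^-2], so the term F/d is dimensionally wrong for W.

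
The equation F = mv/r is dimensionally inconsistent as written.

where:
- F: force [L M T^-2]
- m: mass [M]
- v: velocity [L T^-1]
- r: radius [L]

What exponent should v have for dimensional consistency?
The exponent of v should be 2: F = mv^2/r

The LHS F has dimensions [L M T^-2]; v has dimensions [L T^-1].
As written, the RHS mv/r (exponent 1 on v) has dimensions [M T^-1], which does not match.
With exponent 2, the RHS mv^2/r has dimensions [L M T^-2], matching the LHS.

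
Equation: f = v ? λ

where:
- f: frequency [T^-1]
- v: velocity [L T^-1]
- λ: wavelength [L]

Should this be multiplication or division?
division (÷): f = v ÷ λ

f [T^-1]; v [L T^-1]; λ [L].
v × λ → [L^2 T^-1] ✗
v ÷ λ → [T^-1] ✓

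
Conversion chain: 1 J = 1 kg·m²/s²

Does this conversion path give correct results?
The chain is correct (no errors).

Correct: Joule is defined as kg·m²/s²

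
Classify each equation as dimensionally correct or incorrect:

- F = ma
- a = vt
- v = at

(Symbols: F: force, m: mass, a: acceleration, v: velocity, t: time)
Dimensionally correct: F = ma, v = at
Dimensionally incorrect: a = vt
Ordered (correct first, then incorrect): F = ma, v = at, a = vt

- F = ma: LHS [L M T^-2], RHS [L M T^-2] → correct ✓
- a = vt: LHS [L T^-2], RHS [L] → incorrect ✗
- v = at: LHS [L T^-1], RHS [L T^-1] → correct ✓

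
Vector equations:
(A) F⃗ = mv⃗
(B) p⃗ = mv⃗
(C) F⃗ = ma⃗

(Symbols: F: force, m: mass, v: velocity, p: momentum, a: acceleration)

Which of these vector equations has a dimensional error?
(A) F⃗ = mv⃗

(A) F⃗ = mv⃗: LHS [L M T^-2], RHS [L M T^-1] ✗ — mass times velocity is momentum, not force; should be ma⃗
(B) p⃗ = mv⃗: LHS [L M T^-1], RHS [L M T^-1] ✓ — mass (scalar) times velocity (vector)
(C) F⃗ = ma⃗: LHS [L M T^-2], RHS [L M T^-2] ✓ — Force and acceleration are vectors, mass is a scalar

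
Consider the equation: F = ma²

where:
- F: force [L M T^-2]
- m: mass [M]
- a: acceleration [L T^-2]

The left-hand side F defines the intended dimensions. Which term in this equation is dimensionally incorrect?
The right-hand side term ma²

F has dimensions [L M T^-2], but ma² has dimensions [L^2 M T^-4], so the term ma² is dimensionally wrong for F.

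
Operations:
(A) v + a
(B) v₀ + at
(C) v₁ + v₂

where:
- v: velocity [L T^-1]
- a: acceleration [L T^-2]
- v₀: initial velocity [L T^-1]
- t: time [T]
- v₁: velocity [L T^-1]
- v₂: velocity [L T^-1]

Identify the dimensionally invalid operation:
(A) v + a

(A) v + a: v [L T^-1] and a [L T^-2] — different dimensions cannot be added/subtracted ✗
(B) v₀ + at: v₀ [L T^-1] and at [L T^-1] — same dimensions ✓
(C) v₁ + v₂: v₁ [L T^-1] and v₂ [L T^-1] — same dimensions ✓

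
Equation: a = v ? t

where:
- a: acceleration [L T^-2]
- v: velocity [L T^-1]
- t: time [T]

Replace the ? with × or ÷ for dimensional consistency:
division (÷): a = v ÷ t

a [L T^-2]; v [L T^-1]; t [T].
v × t → [L] ✗
v ÷ t → [L T^-2] ✓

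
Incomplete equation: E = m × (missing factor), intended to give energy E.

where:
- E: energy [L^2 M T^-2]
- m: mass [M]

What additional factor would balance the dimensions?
v² (velocity squared), dimensions [L^2 T^-2]

E has dimensions [L^2 M T^-2] and m has dimensions [M].
The missing factor must have dimensions [L^2 M T^-2] / [M] = [L^2 T^-2], i.e. velocity squared (v²).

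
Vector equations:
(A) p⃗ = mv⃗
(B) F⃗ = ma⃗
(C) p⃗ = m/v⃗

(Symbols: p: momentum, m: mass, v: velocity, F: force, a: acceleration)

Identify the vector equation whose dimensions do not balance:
(C) p⃗ = m/v⃗

(A) p⃗ = mv⃗: LHS [L M T^-1], RHS [L M T^-1] ✓ — mass (scalar) times velocity (vector)
(B) F⃗ = ma⃗: LHS [L M T^-2], RHS [L M T^-2] ✓ — Force and acceleration are vectors, mass is a scalar
(C) p⃗ = m/v⃗: LHS [L M T^-1], RHS [L^-1 M T] ✗ — momentum is mass times velocity; should be mv⃗ (and division by a vector is undefined)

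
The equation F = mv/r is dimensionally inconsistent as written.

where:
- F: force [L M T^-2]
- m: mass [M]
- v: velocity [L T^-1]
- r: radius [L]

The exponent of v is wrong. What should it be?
The exponent of v should be 2: F = mv^2/r

The LHS F has dimensions [L M T^-2]; v has dimensions [L T^-1].
As written, the RHS mv/r (exponent 1 on v) has dimensions [M T^-1], which does not match.
With exponent 2, the RHS mv^2/r has dimensions [L M T^-2], matching the LHS.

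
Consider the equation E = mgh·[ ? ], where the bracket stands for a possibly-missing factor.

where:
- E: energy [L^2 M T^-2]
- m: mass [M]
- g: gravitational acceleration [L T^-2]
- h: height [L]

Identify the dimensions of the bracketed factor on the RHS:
Nothing is missing — the bracketed factor must be dimensionless.

E has dimensions [L^2 M T^-2] and mgh already has dimensions [L^2 M T^-2], so E = mgh is dimensionally complete.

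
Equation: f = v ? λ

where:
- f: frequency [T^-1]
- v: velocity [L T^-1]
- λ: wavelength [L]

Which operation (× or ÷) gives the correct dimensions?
division (÷): f = v ÷ λ

f [T^-1]; v [L T^-1]; λ [L].
v × λ → [L^2 T^-1] ✗
v ÷ λ → [T^-1] ✓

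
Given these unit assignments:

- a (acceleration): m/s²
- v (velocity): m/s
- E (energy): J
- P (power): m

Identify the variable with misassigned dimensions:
P

The variable P (power) should have units W, not m.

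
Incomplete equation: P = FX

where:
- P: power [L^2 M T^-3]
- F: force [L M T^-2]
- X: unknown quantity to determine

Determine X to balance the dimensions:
X = v (velocity), dimensions [L T^-1]

P has dimensions [L^2 M T^-3]; the rest of the RHS (F) has dimensions [L M T^-2].
So X must have dimensions [L T^-1] — X = v (velocity).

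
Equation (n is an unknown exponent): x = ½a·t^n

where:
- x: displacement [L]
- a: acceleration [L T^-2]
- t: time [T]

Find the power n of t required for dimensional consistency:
n = 2

x has dimensions [L]; t has dimensions [T].
The rest of the RHS has dimensions [L T^-2], so t^n must supply [T^2].
With n = 2: ½a·t^2 has dimensions [L], matching the LHS ✓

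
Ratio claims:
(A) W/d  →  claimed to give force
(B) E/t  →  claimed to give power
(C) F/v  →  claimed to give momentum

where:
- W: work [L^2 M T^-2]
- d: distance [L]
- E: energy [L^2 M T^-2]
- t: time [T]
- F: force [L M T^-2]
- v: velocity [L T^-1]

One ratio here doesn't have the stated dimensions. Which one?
(C) F/v does not give momentum

(A) W/d: [L M T^-2] = force [L M T^-2] ✓
(B) E/t: [L^2 M T^-3] = power [L^2 M T^-3] ✓
(C) F/v: [M T^-1] ≠ momentum [L M T^-1] ✗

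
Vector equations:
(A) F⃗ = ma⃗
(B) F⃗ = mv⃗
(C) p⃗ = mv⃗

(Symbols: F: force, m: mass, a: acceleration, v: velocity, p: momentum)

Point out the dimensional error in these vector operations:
(B) F⃗ = mv⃗

(A) F⃗ = ma⃗: LHS [L M T^-2], RHS [L M T^-2] ✓ — Force and acceleration are vectors, mass is a scalar
(B) F⃗ = mv⃗: LHS [L M T^-2], RHS [L M T^-1] ✗ — mass times velocity is momentum, not force; should be ma⃗
(C) p⃗ = mv⃗: LHS [L M T^-1], RHS [L M T^-1] ✓ — mass (scalar) times velocity (vector)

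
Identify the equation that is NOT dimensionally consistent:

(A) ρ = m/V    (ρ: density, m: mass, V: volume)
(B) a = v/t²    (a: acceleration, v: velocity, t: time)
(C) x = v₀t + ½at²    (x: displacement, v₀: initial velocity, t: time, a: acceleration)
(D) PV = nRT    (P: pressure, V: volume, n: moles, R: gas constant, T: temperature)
(B) a = v/t²

The equation (B) a = v/t² is dimensionally incorrect.

LHS (a): [L T^-2]
RHS (v/t²): [L T^-3] ✗

The dimensions do not match. The other three equations balance.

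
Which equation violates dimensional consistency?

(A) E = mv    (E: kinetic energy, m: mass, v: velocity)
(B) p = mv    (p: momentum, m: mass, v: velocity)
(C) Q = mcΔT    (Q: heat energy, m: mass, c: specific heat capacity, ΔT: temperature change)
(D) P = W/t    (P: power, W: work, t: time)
(A) E = mv

The equation (A) E = mv is dimensionally incorrect.

LHS (E): [L^2 M T^-2]
RHS (mv): [L M T^-1] ✗

The dimensions do not match. The other three equations balance.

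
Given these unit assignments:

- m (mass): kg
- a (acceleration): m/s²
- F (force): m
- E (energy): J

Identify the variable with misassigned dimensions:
F

The variable F (force) should have units N, not m.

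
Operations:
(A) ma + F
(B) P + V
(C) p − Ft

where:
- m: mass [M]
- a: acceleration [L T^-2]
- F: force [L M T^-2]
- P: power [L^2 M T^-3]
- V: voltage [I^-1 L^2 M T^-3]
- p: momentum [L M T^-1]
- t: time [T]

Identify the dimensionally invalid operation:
(B) P + V

(A) ma + F: ma [L M T^-2] and F [L M T^-2] — same dimensions ✓
(B) P + V: P [L^2 M T^-3] and V [I^-1 L^2 M T^-3] — different dimensions cannot be added/subtracted ✗
(C) p − Ft: p [L M T^-1] and Ft [L M T^-1] — same dimensions ✓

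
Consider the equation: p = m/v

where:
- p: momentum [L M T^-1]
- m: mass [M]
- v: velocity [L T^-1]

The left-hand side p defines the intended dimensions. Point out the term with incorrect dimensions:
The right-hand side term m/v

p has dimensions [L M T^-1], but m/v has dimensions [L^-1 M T], so the term m/v is dimensionally wrong for p.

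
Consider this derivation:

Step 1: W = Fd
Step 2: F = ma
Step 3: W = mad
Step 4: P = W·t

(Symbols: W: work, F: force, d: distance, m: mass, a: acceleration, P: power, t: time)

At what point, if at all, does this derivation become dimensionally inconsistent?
Step 4

Step 1: W = Fd → LHS [L^2 M T^-2], RHS [L^2 M T^-2] ✓
Step 2: F = ma → LHS [L M T^-2], RHS [L M T^-2] ✓
Step 3: W = mad → LHS [L^2 M T^-2], RHS [L^2 M T^-2] ✓
Step 4: P = W·t → LHS [L^2 M T^-3], RHS [L^2 M T^-1] ✗

The first dimensional inconsistency appears in step 4: P = W·t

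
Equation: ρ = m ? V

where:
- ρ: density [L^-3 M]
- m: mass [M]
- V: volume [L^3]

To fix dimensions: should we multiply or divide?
division (÷): ρ = m ÷ V

ρ [L^-3 M]; m [M]; V [L^3].
m × V → [L^3 M] ✗
m ÷ V → [L^-3 M] ✓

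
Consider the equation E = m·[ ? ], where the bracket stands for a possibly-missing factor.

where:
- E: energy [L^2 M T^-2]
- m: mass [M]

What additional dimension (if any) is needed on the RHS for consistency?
[L^2 T^-2] — velocity squared (e.g. v²)

E has dimensions [L^2 M T^-2]; m has dimensions [M].
The bracketed factor must supply [L^2 M T^-2] / [M] = [L^2 T^-2].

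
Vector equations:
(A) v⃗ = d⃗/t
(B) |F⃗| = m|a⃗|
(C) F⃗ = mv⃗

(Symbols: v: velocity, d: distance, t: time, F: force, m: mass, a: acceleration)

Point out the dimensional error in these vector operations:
(C) F⃗ = mv⃗

(A) v⃗ = d⃗/t: LHS [L T^-1], RHS [L T^-1] ✓ — displacement (vector) divided by time (scalar)
(B) |F⃗| = m|a⃗|: LHS [L M T^-2], RHS [L M T^-2] ✓ — magnitudes of vectors are scalars
(C) F⃗ = mv⃗: LHS [L M T^-2], RHS [L M T^-1] ✗ — mass times velocity is momentum, not force; should be ma⃗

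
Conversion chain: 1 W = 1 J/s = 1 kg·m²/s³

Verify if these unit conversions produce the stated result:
The chain is correct (no errors).

Correct: Watt is Joule per second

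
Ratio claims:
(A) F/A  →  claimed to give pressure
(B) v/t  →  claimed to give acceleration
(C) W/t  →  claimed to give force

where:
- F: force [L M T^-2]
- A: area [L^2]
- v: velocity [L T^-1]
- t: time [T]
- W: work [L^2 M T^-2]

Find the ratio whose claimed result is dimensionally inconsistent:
(C) W/t does not give force

(A) F/A: [L^-1 M T^-2] = pressure [L^-1 M T^-2] ✓
(B) v/t: [L T^-2] = acceleration [L T^-2] ✓
(C) W/t: [L^2 M T^-3] ≠ force [L M T^-2] ✗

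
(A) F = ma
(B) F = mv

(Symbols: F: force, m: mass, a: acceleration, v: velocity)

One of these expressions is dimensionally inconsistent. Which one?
(B)

(A) F = ma: LHS [L M T^-2], RHS [L M T^-2] ✓
(B) F = mv: LHS [L M T^-2], RHS [L M T^-1] ✗

Expression (B) F = mv is dimensionally incorrect.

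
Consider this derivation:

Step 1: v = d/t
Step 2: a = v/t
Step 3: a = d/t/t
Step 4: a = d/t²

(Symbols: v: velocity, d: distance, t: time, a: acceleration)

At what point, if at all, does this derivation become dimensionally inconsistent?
No step introduces an error — all steps are dimensionally consistent.

Step 1: v = d/t → LHS [L T^-1], RHS [L T^-1] ✓
Step 2: a = v/t → LHS [L T^-2], RHS [L T^-2] ✓
Step 3: a = d/t/t → LHS [L T^-2], RHS [L T^-2] ✓
Step 4: a = d/t² → LHS [L T^-2], RHS [L T^-2] ✓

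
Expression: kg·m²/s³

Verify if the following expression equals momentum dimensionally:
No

The expression kg·m²/s³ has dimensions [L^2 M T^-3], but momentum has dimensions [L M T^-1].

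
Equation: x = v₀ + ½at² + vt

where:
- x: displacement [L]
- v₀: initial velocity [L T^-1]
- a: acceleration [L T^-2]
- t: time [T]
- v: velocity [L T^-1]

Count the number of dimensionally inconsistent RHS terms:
1

LHS x: [L]
- v₀: [L T^-1] ✗
- ½at²: [L] ✓
- vt: [L] ✓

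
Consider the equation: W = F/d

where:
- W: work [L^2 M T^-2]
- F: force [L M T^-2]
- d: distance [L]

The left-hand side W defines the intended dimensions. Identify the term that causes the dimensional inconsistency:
The right-hand side term F/d

W has dimensions [L^2 M T^-2], but F/d has dimensions [M T^-2], so the term F/d is dimensionally wrong for W.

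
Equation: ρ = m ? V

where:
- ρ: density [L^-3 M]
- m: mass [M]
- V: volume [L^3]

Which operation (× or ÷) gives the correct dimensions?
division (÷): ρ = m ÷ V

ρ [L^-3 M]; m [M]; V [L^3].
m × V → [L^3 M] ✗
m ÷ V → [L^-3 M] ✓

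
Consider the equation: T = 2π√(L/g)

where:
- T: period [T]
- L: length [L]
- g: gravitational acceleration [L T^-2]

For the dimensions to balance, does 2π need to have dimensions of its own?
No

T has dimensions [T] and √(L/g) already has dimensions [T], so the equation balances without 2π contributing any dimensions. 2π is a pure (dimensionless) number; changing or removing it would not affect dimensional consistency.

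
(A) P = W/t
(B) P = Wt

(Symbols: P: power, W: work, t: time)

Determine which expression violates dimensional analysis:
(B)

(A) P = W/t: LHS [L^2 M T^-3], RHS [L^2 M T^-3] ✓
(B) P = Wt: LHS [L^2 M T^-3], RHS [L^2 M T^-1] ✗

Expression (B) P = Wt is dimensionally incorrect.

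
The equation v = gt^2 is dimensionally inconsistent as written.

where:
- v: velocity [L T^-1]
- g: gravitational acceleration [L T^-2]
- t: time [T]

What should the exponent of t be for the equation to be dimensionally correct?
The exponent of t should be 1: v = gt

The LHS v has dimensions [L T^-1]; t has dimensions [T].
As written, the RHS gt^2 (exponent 2 on t) has dimensions [L], which does not match.
With exponent 1, the RHS gt has dimensions [L T^-1], matching the LHS.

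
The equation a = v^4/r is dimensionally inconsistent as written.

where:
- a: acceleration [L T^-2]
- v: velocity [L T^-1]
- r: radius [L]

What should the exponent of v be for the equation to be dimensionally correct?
The exponent of v should be 2: a = v^2/r

The LHS a has dimensions [L T^-2]; v has dimensions [L T^-1].
As written, the RHS v^4/r (exponent 4 on v) has dimensions [L^3 T^-4], which does not match.
With exponent 2, the RHS v^2/r has dimensions [L T^-2], matching the LHS.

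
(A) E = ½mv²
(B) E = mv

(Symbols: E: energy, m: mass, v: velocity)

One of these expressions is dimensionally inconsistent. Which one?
(B)

(A) E = ½mv²: LHS [L^2 M T^-2], RHS [L^2 M T^-2] ✓
(B) E = mv: LHS [L^2 M T^-2], RHS [L M T^-1] ✗

Expression (B) E = mv is dimensionally incorrect.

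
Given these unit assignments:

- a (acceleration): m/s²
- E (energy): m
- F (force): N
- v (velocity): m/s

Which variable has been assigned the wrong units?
E

The variable E (energy) should have units J, not m.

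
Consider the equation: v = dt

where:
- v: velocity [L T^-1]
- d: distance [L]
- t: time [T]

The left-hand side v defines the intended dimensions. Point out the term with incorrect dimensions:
The right-hand side term dt

v has dimensions [L T^-1], but dt has dimensions [L T], so the term dt is dimensionally wrong for v.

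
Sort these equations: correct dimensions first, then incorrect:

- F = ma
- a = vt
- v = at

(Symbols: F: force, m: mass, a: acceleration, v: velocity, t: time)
Dimensionally correct: F = ma, v = at
Dimensionally incorrect: a = vt
Ordered (correct first, then incorrect): F = ma, v = at, a = vt

- F = ma: LHS [L M T^-2], RHS [L M T^-2] → correct ✓
- a = vt: LHS [L T^-2], RHS [L] → incorrect ✗
- v = at: LHS [L T^-1], RHS [L T^-1] → correct ✓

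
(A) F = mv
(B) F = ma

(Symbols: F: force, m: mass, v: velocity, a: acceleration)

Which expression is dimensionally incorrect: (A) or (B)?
(A)

(A) F = mv: LHS [L M T^-2], RHS [L M T^-1] ✗
(B) F = ma: LHS [L M T^-2], RHS [L M T^-2] ✓

Expression (A) F = mv is dimensionally incorrect.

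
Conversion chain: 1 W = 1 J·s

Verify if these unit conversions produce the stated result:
The chain is incorrect (it contains an error).

Incorrect: Watt is J/s, not J·s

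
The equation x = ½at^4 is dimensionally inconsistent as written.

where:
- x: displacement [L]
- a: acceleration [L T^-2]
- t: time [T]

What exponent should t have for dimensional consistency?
The exponent of t should be 2: x = ½at^2

The LHS x has dimensions [L]; t has dimensions [T].
As written, the RHS ½at^4 (exponent 4 on t) has dimensions [L T^2], which does not match.
With exponent 2, the RHS ½at^2 has dimensions [L], matching the LHS.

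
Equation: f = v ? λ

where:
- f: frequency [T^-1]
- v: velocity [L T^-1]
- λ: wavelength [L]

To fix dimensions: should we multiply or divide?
division (÷): f = v ÷ λ

f [T^-1]; v [L T^-1]; λ [L].
v × λ → [L^2 T^-1] ✗
v ÷ λ → [T^-1] ✓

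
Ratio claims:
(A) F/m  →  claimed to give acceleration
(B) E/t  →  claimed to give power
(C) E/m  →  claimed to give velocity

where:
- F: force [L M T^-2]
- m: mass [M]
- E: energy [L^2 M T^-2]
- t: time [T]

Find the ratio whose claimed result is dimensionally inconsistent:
(C) E/m does not give velocity

(A) F/m: [L T^-2] = acceleration [L T^-2] ✓
(B) E/t: [L^2 M T^-3] = power [L^2 M T^-3] ✓
(C) E/m: [L^2 T^-2] ≠ velocity [L T^-1] ✗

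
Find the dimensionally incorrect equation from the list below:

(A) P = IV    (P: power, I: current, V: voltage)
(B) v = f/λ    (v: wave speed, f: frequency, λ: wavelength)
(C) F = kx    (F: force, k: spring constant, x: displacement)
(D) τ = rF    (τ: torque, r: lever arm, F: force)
(B) v = f/λ

The equation (B) v = f/λ is dimensionally incorrect.

LHS (v): [L T^-1]
RHS (f/λ): [L^-1 T^-1] ✗

The dimensions do not match. The other three equations balance.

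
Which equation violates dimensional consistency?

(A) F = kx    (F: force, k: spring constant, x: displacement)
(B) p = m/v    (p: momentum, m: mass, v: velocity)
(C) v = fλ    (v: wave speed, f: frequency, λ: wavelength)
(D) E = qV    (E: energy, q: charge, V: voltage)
(B) p = m/v

The equation (B) p = m/v is dimensionally incorrect.

LHS (p): [L M T^-1]
RHS (m/v): [L^-1 M T] ✗

The dimensions do not match. The other three equations balance.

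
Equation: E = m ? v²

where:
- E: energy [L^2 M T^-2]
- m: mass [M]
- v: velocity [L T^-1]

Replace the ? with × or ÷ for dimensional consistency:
multiplication (×): E = m × v²

E [L^2 M T^-2]; m [M]; v² [L^2 T^-2].
m × v² → [L^2 M T^-2] ✓
m ÷ v² → [L^-2 M T^2] ✗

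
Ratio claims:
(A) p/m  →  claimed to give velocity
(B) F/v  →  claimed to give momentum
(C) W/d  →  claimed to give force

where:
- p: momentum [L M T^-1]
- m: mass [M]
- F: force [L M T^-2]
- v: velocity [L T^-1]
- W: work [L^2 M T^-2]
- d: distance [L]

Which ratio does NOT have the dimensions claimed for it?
(B) F/v does not give momentum

(A) p/m: [L T^-1] = velocity [L T^-1] ✓
(B) F/v: [M T^-1] ≠ momentum [L M T^-1] ✗
(C) W/d: [L M T^-2] = force [L M T^-2] ✓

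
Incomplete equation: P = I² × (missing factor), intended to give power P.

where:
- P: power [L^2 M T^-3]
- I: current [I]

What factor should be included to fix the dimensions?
R (resistance), dimensions [I^-2 L^2 M T^-3]

P has dimensions [L^2 M T^-3] and I² has dimensions [I^2].
The missing factor must have dimensions [L^2 M T^-3] / [I^2] = [I^-2 L^2 M T^-3], i.e. resistance (R).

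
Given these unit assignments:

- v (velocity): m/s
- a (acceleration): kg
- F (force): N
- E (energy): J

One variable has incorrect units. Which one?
a

The variable a (acceleration) should have units m/s², not kg.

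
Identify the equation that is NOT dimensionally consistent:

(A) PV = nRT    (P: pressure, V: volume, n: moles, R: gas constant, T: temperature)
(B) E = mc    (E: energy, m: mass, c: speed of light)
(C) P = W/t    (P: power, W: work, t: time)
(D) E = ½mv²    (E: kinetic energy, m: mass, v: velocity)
(B) E = mc

The equation (B) E = mc is dimensionally incorrect.

LHS (E): [L^2 M T^-2]
RHS (mc): [L M T^-1] ✗

The dimensions do not match. The other three equations balance.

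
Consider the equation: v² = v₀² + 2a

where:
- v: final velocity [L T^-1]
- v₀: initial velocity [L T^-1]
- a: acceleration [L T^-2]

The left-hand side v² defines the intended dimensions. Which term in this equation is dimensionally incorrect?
The term 2a

Checking each RHS term against the LHS:
- v₀²: [L^2 T^-2] — matches v² [L^2 T^-2] ✓
- 2a: [L T^-2] — does NOT match v² [L^2 T^-2] ✗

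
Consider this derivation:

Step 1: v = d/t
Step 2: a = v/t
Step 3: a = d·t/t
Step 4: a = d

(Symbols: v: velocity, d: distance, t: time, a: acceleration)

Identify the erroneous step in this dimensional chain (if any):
Step 3

Step 1: v = d/t → LHS [L T^-1], RHS [L T^-1] ✓
Step 2: a = v/t → LHS [L T^-2], RHS [L T^-2] ✓
Step 3: a = d·t/t → LHS [L T^-2], RHS [L] ✗

The first dimensional inconsistency appears in step 3: a = d·t/t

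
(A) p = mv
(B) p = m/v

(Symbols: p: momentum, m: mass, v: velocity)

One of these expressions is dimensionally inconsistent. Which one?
(B)

(A) p = mv: LHS [L M T^-1], RHS [L M T^-1] ✓
(B) p = m/v: LHS [L M T^-1], RHS [L^-1 M T] ✗

Expression (B) p = m/v is dimensionally incorrect.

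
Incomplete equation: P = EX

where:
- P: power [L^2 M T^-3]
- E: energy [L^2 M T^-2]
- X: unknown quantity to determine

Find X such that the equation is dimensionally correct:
X = f (inverse time / frequency (1/t)), dimensions [T^-1]

P has dimensions [L^2 M T^-3]; the rest of the RHS (E) has dimensions [L^2 M T^-2].
So X must have dimensions [T^-1] — X = f (inverse time / frequency (1/t)).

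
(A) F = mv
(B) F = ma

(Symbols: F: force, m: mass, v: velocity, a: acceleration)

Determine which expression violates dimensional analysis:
(A)

(A) F = mv: LHS [L M T^-2], RHS [L M T^-1] ✗
(B) F = ma: LHS [L M T^-2], RHS [L M T^-2] ✓

Expression (A) F = mv is dimensionally incorrect.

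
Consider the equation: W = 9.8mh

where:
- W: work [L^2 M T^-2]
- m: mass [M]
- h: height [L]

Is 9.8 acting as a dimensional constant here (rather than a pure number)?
Yes

W has dimensions [L^2 M T^-2], while mh alone has dimensions [L M]. For the equation to balance, the factor 9.8 must carry dimensions [L T^-2] — it is a dimensional constant (a numerical value of a physical quantity with its units suppressed), not a pure number.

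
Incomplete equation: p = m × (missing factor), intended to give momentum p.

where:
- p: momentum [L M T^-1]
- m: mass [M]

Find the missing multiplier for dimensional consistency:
v (velocity), dimensions [L T^-1]

p has dimensions [L M T^-1] and m has dimensions [M].
The missing factor must have dimensions [L M T^-1] / [M] = [L T^-1], i.e. velocity (v).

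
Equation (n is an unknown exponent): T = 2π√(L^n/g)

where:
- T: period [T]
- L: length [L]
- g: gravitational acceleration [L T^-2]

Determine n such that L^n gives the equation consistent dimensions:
n = 1

T has dimensions [T]; L has dimensions [L].
With n = 1: 2π√(L^1/g) has dimensions [T], matching the LHS ✓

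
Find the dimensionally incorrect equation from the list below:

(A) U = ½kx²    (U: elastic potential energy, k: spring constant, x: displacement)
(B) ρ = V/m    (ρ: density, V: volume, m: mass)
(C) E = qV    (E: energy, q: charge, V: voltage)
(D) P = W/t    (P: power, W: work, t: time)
(B) ρ = V/m

The equation (B) ρ = V/m is dimensionally incorrect.

LHS (ρ): [L^-3 M]
RHS (V/m): [L^3 M^-1] ✗

The dimensions do not match. The other three equations balance.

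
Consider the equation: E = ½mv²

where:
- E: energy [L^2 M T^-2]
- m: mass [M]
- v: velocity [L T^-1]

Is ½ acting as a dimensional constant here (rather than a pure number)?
No

E has dimensions [L^2 M T^-2] and mv² already has dimensions [L^2 M T^-2], so the equation balances without ½ contributing any dimensions. ½ is a pure (dimensionless) number; changing or removing it would not affect dimensional consistency.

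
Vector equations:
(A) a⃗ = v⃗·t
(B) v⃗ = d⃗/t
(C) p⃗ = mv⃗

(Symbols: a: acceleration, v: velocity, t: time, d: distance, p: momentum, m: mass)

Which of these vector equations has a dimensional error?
(A) a⃗ = v⃗·t

(A) a⃗ = v⃗·t: LHS [L T^-2], RHS [L] ✗ — acceleration is velocity per time; should be v⃗/t
(B) v⃗ = d⃗/t: LHS [L T^-1], RHS [L T^-1] ✓ — displacement (vector) divided by time (scalar)
(C) p⃗ = mv⃗: LHS [L M T^-1], RHS [L M T^-1] ✓ — mass (scalar) times velocity (vector)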